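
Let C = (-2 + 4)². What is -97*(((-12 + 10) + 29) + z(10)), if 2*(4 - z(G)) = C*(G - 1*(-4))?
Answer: -291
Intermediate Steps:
C = 4 (C = 2² = 4)
z(G) = -4 - 2*G (z(G) = 4 - 2*(G - 1*(-4)) = 4 - 2*(G + 4) = 4 - 2*(4 + G) = 4 - (16 + 4*G)/2 = 4 + (-8 - 2*G) = -4 - 2*G)
-97*(((-12 + 10) + 29) + z(10)) = -97*(((-12 + 10) + 29) + (-4 - 2*10)) = -97*((-2 + 29) + (-4 - 20)) = -97*(27 - 24) = -97*3 = -291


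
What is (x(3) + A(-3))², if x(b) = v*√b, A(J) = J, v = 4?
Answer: 57 - 24*√3 ≈ 15.431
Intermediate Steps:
x(b) = 4*√b
(x(3) + A(-3))² = (4*√3 - 3)² = (-3 + 4*√3)²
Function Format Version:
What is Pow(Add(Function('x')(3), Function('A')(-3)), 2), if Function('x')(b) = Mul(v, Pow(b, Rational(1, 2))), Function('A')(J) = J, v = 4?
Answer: Add(57, Mul(-24, Pow(3, Rational(1, 2)))) ≈ 15.431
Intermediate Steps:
Function('x')(b) = Mul(4, Pow(b, Rational(1, 2)))
Pow(Add(Function('x')(3), Function('A')(-3)), 2) = Pow(Add(Mul(4, Pow(3, Rational(1, 2))), -3), 2) = Pow(Add(-3, Mul(4, Pow(3, Rational(1, 2)))), 2)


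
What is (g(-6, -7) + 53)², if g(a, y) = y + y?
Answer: 1521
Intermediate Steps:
g(a, y) = 2*y
(g(-6, -7) + 53)² = (2*(-7) + 53)² = (-14 + 53)² = 39² = 1521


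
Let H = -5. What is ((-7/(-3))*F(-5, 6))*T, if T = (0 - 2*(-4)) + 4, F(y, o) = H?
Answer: -140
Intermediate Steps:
F(y, o) = -5
T = 12 (T = (0 + 8) + 4 = 8 + 4 = 12)
((-7/(-3))*F(-5, 6))*T = (-7/(-3)*(-5))*12 = (-7*(-⅓)*(-5))*12 = ((7/3)*(-5))*12 = -35/3*12 = -140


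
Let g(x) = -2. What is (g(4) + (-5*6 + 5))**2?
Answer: 729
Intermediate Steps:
(g(4) + (-5*6 + 5))**2 = (-2 + (-5*6 + 5))**2 = (-2 + (-30 + 5))**2 = (-2 - 25)**2 = (-27)**2 = 729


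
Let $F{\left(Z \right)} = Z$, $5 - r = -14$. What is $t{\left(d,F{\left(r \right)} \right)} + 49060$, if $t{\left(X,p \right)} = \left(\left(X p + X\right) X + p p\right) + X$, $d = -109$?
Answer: $286932$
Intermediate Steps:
$r = 19$ ($r = 5 - -14 = 5 + 14 = 19$)
$t{\left(X,p \right)} = X + p^{2} + X \left(X + X p\right)$ ($t{\left(X,p \right)} = \left(\left(X + X p\right) X + p^{2}\right) + X = \left(X \left(X + X p\right) + p^{2}\right) + X = \left(p^{2} + X \left(X + X p\right)\right) + X = X + p^{2} + X \left(X + X p\right)$)
$t{\left(d,F{\left(r \right)} \right)} + 49060 = \left(-109 + \left(-109\right)^{2} + 19^{2} + 19 \left(-109\right)^{2}\right) + 49060 = \left(-109 + 11881 + 361 + 19 \cdot 11881\right) + 49060 = \left(-109 + 11881 + 361 + 225739\right) + 49060 = 237872 + 49060 = 286932$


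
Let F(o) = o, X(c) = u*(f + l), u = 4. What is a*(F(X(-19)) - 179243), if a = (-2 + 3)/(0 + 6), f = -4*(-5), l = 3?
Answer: -59717/2 ≈ -29859.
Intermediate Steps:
f = 20
X(c) = 92 (X(c) = 4*(20 + 3) = 4*23 = 92)
a = ⅙ (a = 1/6 = 1*(⅙) = ⅙ ≈ 0.16667)
a*(F(X(-19)) - 179243) = (92 - 179243)/6 = (⅙)*(-179151) = -59717/2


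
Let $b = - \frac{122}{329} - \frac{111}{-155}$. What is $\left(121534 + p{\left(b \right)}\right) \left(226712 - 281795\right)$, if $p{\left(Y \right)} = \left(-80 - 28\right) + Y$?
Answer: $- \frac{48725921953251}{7285} \approx -6.6885 \cdot 10^{9}$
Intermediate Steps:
$b = \frac{17609}{50995}$ ($b = \left(-122\right) \frac{1}{329} - - \frac{111}{155} = - \frac{122}{329} + \frac{111}{155} = \frac{17609}{50995} \approx 0.34531$)
$p{\left(Y \right)} = -108 + Y$
$\left(121534 + p{\left(b \right)}\right) \left(226712 - 281795\right) = \left(121534 + \left(-108 + \frac{17609}{50995}\right)\right) \left(226712 - 281795\right) = \left(121534 - \frac{5489851}{50995}\right) \left(226712 - 281795\right) = \frac{6192136479}{50995} \left(-55083\right) = - \frac{48725921953251}{7285}$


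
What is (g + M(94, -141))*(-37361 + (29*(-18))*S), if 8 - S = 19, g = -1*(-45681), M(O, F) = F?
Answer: -1439929260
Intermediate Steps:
g = 45681
S = -11 (S = 8 - 1*19 = 8 - 19 = -11)
(g + M(94, -141))*(-37361 + (29*(-18))*S) = (45681 - 141)*(-37361 + (29*(-18))*(-11)) = 45540*(-37361 - 522*(-11)) = 45540*(-37361 + 5742) = 45540*(-31619) = -1439929260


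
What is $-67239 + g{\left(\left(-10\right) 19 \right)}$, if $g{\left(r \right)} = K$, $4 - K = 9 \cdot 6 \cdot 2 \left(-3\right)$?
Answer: $-66911$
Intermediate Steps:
$K = 328$ ($K = 4 - 9 \cdot 6 \cdot 2 \left(-3\right) = 4 - 54 \left(-6\right) = 4 - -324 = 4 + 324 = 328$)
$g{\left(r \right)} = 328$
$-67239 + g{\left(\left(-10\right) 19 \right)} = -67239 + 328 = -66911$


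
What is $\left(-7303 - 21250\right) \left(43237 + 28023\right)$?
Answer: $-2034686780$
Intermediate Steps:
$\left(-7303 - 21250\right) \left(43237 + 28023\right) = \left(-28553\right) 71260 = -2034686780$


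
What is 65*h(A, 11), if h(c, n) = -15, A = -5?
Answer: -975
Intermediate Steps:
65*h(A, 11) = 65*(-15) = -975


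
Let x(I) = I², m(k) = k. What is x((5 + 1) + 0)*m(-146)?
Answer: -5256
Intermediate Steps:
x((5 + 1) + 0)*m(-146) = ((5 + 1) + 0)²*(-146) = (6 + 0)²*(-146) = 6²*(-146) = 36*(-146) = -5256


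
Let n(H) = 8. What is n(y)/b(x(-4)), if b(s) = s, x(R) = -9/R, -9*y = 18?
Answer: 32/9 ≈ 3.5556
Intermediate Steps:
y = -2 (y = -⅑*18 = -2)
n(y)/b(x(-4)) = 8/((-9/(-4))) = 8/((-9*(-¼))) = 8/(9/4) = 8*(4/9) = 32/9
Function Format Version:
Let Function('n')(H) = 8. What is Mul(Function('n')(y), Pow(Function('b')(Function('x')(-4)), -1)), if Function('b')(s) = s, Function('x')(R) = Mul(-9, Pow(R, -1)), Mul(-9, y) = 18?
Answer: Rational(32, 9) ≈ 3.5556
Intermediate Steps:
y = -2 (y = Mul(Rational(-1, 9), 18) = -2)
Mul(Function('n')(y), Pow(Function('b')(Function('x')(-4)), -1)) = Mul(8, Pow(Mul(-9, Pow(-4, -1)), -1)) = Mul(8, Pow(Mul(-9, Rational(-1, 4)), -1)) = Mul(8, Pow(Rational(9, 4), -1)) = Mul(8, Rational(4, 9)) = Rational(32, 9)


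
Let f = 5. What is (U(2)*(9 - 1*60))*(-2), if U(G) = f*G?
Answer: 1020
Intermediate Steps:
U(G) = 5*G
(U(2)*(9 - 1*60))*(-2) = ((5*2)*(9 - 1*60))*(-2) = (10*(9 - 60))*(-2) = (10*(-51))*(-2) = -510*(-2) = 1020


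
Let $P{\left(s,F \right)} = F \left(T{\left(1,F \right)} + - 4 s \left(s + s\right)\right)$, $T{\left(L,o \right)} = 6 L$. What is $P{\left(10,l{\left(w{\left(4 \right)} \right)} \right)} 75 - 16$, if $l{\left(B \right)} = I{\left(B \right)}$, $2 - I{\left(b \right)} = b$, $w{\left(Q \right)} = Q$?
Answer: $119084$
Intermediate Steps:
$I{\left(b \right)} = 2 - b$
$l{\left(B \right)} = 2 - B$
$P{\left(s,F \right)} = F \left(6 - 8 s^{2}\right)$ ($P{\left(s,F \right)} = F \left(6 \cdot 1 + - 4 s \left(s + s\right)\right) = F \left(6 + - 4 s 2 s\right) = F \left(6 - 8 s^{2}\right)$)
$P{\left(10,l{\left(w{\left(4 \right)} \right)} \right)} 75 - 16 = 2 \left(2 - 4\right) \left(3 - 4 \cdot 10^{2}\right) 75 - 16 = 2 \left(2 - 4\right) \left(3 - 400\right) 75 - 16 = 2 \left(-2\right) \left(3 - 400\right) 75 - 16 = 2 \left(-2\right) \left(-397\right) 75 - 16 = 1588 \cdot 75 - 16 = 119100 - 16 = 119084$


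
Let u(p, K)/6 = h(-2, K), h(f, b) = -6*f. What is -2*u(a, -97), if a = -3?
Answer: -144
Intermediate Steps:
u(p, K) = 72 (u(p, K) = 6*(-6*(-2)) = 6*12 = 72)
-2*u(a, -97) = -2*72 = -144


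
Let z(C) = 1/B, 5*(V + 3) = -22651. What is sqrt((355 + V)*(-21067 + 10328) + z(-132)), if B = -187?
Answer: sqrt(39226204560730)/935 ≈ 6698.5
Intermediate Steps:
V = -22666/5 (V = -3 + (1/5)*(-22651) = -3 - 22651/5 = -22666/5 ≈ -4533.2)
z(C) = -1/187 (z(C) = 1/(-187) = -1/187)
sqrt((355 + V)*(-21067 + 10328) + z(-132)) = sqrt((355 - 22666/5)*(-21067 + 10328) - 1/187) = sqrt(-20891/5*(-10739) - 1/187) = sqrt(224348449/5 - 1/187) = sqrt(41953159958/935) = sqrt(39226204560730)/935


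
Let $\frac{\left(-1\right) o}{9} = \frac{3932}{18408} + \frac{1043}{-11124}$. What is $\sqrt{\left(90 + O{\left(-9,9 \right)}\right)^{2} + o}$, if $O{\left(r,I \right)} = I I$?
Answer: $\frac{\sqrt{6569674904056173}}{474006} \approx 171.0$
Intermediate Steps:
$o = - \frac{1022501}{948012}$ ($o = - 9 \left(\frac{3932}{18408} + \frac{1043}{-11124}\right) = - 9 \left(3932 \cdot \frac{1}{18408} + 1043 \left(- \frac{1}{11124}\right)\right) = - 9 \left(\frac{983}{4602} - \frac{1043}{11124}\right) = \left(-9\right) \frac{1022501}{8532108} = - \frac{1022501}{948012} \approx -1.0786$)
$O{\left(r,I \right)} = I^{2}$
$\sqrt{\left(90 + O{\left(-9,9 \right)}\right)^{2} + o} = \sqrt{\left(90 + 9^{2}\right)^{2} - \frac{1022501}{948012}} = \sqrt{\left(90 + 81\right)^{2} - \frac{1022501}{948012}} = \sqrt{171^{2} - \frac{1022501}{948012}} = \sqrt{29241 - \frac{1022501}{948012}} = \sqrt{\frac{27719796391}{948012}} = \frac{\sqrt{6569674904056173}}{474006}$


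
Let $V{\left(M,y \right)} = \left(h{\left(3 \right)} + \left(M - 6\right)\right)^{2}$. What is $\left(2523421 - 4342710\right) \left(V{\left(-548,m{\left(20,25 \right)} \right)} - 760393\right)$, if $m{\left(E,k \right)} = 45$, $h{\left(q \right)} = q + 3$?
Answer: $837034856721$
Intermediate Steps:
$h{\left(q \right)} = 3 + q$
$V{\left(M,y \right)} = M^{2}$ ($V{\left(M,y \right)} = \left(\left(3 + 3\right) + \left(M - 6\right)\right)^{2} = \left(6 + \left(M - 6\right)\right)^{2} = \left(6 + \left(-6 + M\right)\right)^{2} = M^{2}$)
$\left(2523421 - 4342710\right) \left(V{\left(-548,m{\left(20,25 \right)} \right)} - 760393\right) = \left(2523421 - 4342710\right) \left(\left(-548\right)^{2} - 760393\right) = - 1819289 \left(300304 - 760393\right) = \left(-1819289\right) \left(-460089\right) = 837034856721$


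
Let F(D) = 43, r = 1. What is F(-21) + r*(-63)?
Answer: -20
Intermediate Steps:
F(-21) + r*(-63) = 43 + 1*(-63) = 43 - 63 = -20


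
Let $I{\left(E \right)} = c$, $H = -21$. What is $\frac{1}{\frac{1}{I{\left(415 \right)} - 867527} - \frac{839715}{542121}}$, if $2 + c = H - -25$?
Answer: $- \frac{156767840175}{242824765832} \approx -0.6456$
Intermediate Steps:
$c = 2$ ($c = -2 - -4 = -2 + \left(-21 + 25\right) = -2 + 4 = 2$)
$I{\left(E \right)} = 2$
$\frac{1}{\frac{1}{I{\left(415 \right)} - 867527} - \frac{839715}{542121}} = \frac{1}{\frac{1}{2 - 867527} - \frac{839715}{542121}} = \frac{1}{\frac{1}{-867525} - \frac{279905}{180707}} = \frac{1}{- \frac{1}{867525} - \frac{279905}{180707}} = \frac{1}{- \frac{242824765832}{156767840175}} = - \frac{156767840175}{242824765832}$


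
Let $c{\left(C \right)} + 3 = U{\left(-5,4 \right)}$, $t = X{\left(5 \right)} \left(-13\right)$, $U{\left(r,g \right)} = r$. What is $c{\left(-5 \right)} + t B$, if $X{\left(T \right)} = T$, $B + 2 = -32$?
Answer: $2202$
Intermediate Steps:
$B = -34$ ($B = -2 - 32 = -34$)
$t = -65$ ($t = 5 \left(-13\right) = -65$)
$c{\left(C \right)} = -8$ ($c{\left(C \right)} = -3 - 5 = -8$)
$c{\left(-5 \right)} + t B = -8 - -2210 = -8 + 2210 = 2202$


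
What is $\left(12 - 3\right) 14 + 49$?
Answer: $175$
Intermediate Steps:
$\left(12 - 3\right) 14 + 49 = 9 \cdot 14 + 49 = 126 + 49 = 175$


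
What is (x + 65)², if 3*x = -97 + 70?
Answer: 3136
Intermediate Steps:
x = -9 (x = (-97 + 70)/3 = (⅓)*(-27) = -9)
(x + 65)² = (-9 + 65)² = 56² = 3136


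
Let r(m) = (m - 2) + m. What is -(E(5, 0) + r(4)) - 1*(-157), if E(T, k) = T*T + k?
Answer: 126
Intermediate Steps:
E(T, k) = k + T² (E(T, k) = T² + k = k + T²)
r(m) = -2 + 2*m (r(m) = (-2 + m) + m = -2 + 2*m)
-(E(5, 0) + r(4)) - 1*(-157) = -((0 + 5²) + (-2 + 2*4)) - 1*(-157) = -((0 + 25) + (-2 + 8)) + 157 = -(25 + 6) + 157 = -1*31 + 157 = -31 + 157 = 126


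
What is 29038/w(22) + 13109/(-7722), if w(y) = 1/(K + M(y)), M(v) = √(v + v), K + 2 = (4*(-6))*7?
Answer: -38119357229/7722 + 58076*√11 ≈ -4.7438e+6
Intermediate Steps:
K = -170 (K = -2 + (4*(-6))*7 = -2 - 24*7 = -2 - 168 = -170)
M(v) = √2*√v (M(v) = √(2*v) = √2*√v)
w(y) = 1/(-170 + √2*√y)
29038/w(22) + 13109/(-7722) = 29038/(1/(-170 + √2*√22)) + 13109/(-7722) = 29038/(1/(-170 + 2*√11)) + 13109*(-1/7722) = 29038*(-170 + 2*√11) - 13109/7722 = (-4936460 + 58076*√11) - 13109/7722 = -38119357229/7722 + 58076*√11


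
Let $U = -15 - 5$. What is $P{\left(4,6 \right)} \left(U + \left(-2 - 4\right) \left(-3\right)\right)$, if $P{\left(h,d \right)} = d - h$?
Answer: $-4$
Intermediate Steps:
$U = -20$
$P{\left(4,6 \right)} \left(U + \left(-2 - 4\right) \left(-3\right)\right) = \left(6 - 4\right) \left(-20 + \left(-2 - 4\right) \left(-3\right)\right) = \left(6 - 4\right) \left(-20 - -18\right) = 2 \left(-20 + 18\right) = 2 \left(-2\right) = -4$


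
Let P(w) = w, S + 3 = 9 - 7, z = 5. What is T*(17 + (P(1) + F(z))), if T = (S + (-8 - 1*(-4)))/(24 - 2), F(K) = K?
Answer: -115/22 ≈ -5.2273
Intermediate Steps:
S = -1 (S = -3 + (9 - 7) = -3 + 2 = -1)
T = -5/22 (T = (-1 + (-8 - 1*(-4)))/(24 - 2) = (-1 + (-8 + 4))/22 = (-1 - 4)*(1/22) = -5*1/22 = -5/22 ≈ -0.22727)
T*(17 + (P(1) + F(z))) = -5*(17 + (1 + 5))/22 = -5*(17 + 6)/22 = -5/22*23 = -115/22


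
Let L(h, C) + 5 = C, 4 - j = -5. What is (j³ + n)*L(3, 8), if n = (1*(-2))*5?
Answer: 2157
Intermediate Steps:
j = 9 (j = 4 - 1*(-5) = 4 + 5 = 9)
L(h, C) = -5 + C
n = -10 (n = -2*5 = -10)
(j³ + n)*L(3, 8) = (9³ - 10)*(-5 + 8) = (729 - 10)*3 = 719*3 = 2157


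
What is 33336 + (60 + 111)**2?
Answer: 62577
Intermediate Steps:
33336 + (60 + 111)**2 = 33336 + 171**2 = 33336 + 29241 = 62577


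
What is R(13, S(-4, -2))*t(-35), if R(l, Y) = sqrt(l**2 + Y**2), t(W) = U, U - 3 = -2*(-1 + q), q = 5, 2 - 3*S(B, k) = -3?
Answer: -5*sqrt(1546)/3 ≈ -65.532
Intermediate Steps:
S(B, k) = 5/3 (S(B, k) = 2/3 - 1/3*(-3) = 2/3 + 1 = 5/3)
U = -5 (U = 3 - 2*(-1 + 5) = 3 - 2*4 = 3 - 8 = -5)
t(W) = -5
R(l, Y) = sqrt(Y**2 + l**2)
R(13, S(-4, -2))*t(-35) = sqrt((5/3)**2 + 13**2)*(-5) = sqrt(25/9 + 169)*(-5) = sqrt(1546/9)*(-5) = (sqrt(1546)/3)*(-5) = -5*sqrt(1546)/3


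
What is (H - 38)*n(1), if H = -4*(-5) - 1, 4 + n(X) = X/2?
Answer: 133/2 ≈ 66.500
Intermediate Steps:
n(X) = -4 + X/2
H = 19 (H = 20 - 1 = 19)
(H - 38)*n(1) = (19 - 38)*(-4 + (½)*1) = -19*(-4 + ½) = -19*(-7/2) = 133/2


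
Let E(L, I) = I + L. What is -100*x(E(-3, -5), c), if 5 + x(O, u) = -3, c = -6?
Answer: 800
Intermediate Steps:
x(O, u) = -8 (x(O, u) = -5 - 3 = -8)
-100*x(E(-3, -5), c) = -100*(-8) = 800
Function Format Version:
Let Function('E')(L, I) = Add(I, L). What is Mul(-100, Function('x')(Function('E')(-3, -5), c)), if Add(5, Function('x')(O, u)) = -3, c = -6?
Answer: 800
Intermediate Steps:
Function('x')(O, u) = -8 (Function('x')(O, u) = Add(-5, -3) = -8)
Mul(-100, Function('x')(Function('E')(-3, -5), c)) = Mul(-100, -8) = 800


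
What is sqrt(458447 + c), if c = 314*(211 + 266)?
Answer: 5*sqrt(24329) ≈ 779.89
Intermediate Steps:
c = 149778 (c = 314*477 = 149778)
sqrt(458447 + c) = sqrt(458447 + 149778) = sqrt(608225) = 5*sqrt(24329)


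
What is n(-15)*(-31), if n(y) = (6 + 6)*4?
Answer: -1488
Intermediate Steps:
n(y) = 48 (n(y) = 12*4 = 48)
n(-15)*(-31) = 48*(-31) = -1488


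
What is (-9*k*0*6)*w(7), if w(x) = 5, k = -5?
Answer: 0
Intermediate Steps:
(-9*k*0*6)*w(7) = -9*(-5*0)*6*5 = -0*6*5 = -9*0*5 = 0*5 = 0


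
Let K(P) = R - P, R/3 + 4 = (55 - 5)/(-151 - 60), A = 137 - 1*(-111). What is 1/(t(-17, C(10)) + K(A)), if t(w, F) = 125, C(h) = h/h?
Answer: -211/28635 ≈ -0.0073686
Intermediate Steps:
C(h) = 1
A = 248 (A = 137 + 111 = 248)
R = -2682/211 (R = -12 + 3*((55 - 5)/(-151 - 60)) = -12 + 3*(50/(-211)) = -12 + 3*(50*(-1/211)) = -12 + 3*(-50/211) = -12 - 150/211 = -2682/211 ≈ -12.711)
K(P) = -2682/211 - P
1/(t(-17, C(10)) + K(A)) = 1/(125 + (-2682/211 - 1*248)) = 1/(125 + (-2682/211 - 248)) = 1/(125 - 55010/211) = 1/(-28635/211) = -211/28635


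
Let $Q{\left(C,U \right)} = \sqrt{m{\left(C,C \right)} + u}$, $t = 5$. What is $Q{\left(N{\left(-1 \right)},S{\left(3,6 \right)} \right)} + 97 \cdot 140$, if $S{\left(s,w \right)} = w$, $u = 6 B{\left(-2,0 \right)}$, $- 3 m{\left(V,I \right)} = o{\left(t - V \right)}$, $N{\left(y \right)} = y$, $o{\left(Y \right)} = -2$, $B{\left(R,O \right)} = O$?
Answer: $13580 + \frac{\sqrt{6}}{3} \approx 13581.0$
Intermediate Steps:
$m{\left(V,I \right)} = \frac{2}{3}$ ($m{\left(V,I \right)} = \left(- \frac{1}{3}\right) \left(-2\right) = \frac{2}{3}$)
$u = 0$ ($u = 6 \cdot 0 = 0$)
$Q{\left(C,U \right)} = \frac{\sqrt{6}}{3}$ ($Q{\left(C,U \right)} = \sqrt{\frac{2}{3} + 0} = \sqrt{\frac{2}{3}} = \frac{\sqrt{6}}{3}$)
$Q{\left(N{\left(-1 \right)},S{\left(3,6 \right)} \right)} + 97 \cdot 140 = \frac{\sqrt{6}}{3} + 97 \cdot 140 = \frac{\sqrt{6}}{3} + 13580 = 13580 + \frac{\sqrt{6}}{3}$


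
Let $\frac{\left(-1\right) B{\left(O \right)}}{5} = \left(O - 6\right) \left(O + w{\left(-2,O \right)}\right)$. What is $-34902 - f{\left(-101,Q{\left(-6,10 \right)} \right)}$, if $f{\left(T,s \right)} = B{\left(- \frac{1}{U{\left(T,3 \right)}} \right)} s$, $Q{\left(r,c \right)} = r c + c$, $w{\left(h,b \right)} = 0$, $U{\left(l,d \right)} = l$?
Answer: $- \frac{355884052}{10201} \approx -34887.0$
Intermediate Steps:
$Q{\left(r,c \right)} = c + c r$ ($Q{\left(r,c \right)} = c r + c = c + c r$)
$B{\left(O \right)} = - 5 O \left(-6 + O\right)$ ($B{\left(O \right)} = - 5 \left(O - 6\right) \left(O + 0\right) = - 5 \left(-6 + O\right) O = - 5 O \left(-6 + O\right)$)
$f{\left(T,s \right)} = - \frac{5 s \left(6 + \frac{1}{T}\right)}{T}$ ($f{\left(T,s \right)} = 5 \left(- \frac{1}{T}\right) \left(6 - - \frac{1}{T}\right) s = 5 \left(- \frac{1}{T}\right) \left(6 + \frac{1}{T}\right) s = - \frac{5 \left(6 + \frac{1}{T}\right)}{T} s = - \frac{5 s \left(6 + \frac{1}{T}\right)}{T}$)
$-34902 - f{\left(-101,Q{\left(-6,10 \right)} \right)} = -34902 - - \frac{5 \cdot 10 \left(1 - 6\right) \left(1 + 6 \left(-101\right)\right)}{10201} = -34902 - \left(-5\right) 10 \left(-5\right) \frac{1}{10201} \left(1 - 606\right) = -34902 - \left(-5\right) \left(-50\right) \frac{1}{10201} \left(-605\right) = -34902 - - \frac{151250}{10201} = -34902 + \frac{151250}{10201} = - \frac{355884052}{10201}$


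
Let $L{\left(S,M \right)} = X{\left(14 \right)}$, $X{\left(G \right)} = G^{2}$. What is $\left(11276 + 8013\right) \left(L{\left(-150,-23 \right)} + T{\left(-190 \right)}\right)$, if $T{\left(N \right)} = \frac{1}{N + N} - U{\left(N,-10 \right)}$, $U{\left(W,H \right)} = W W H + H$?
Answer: $\frac{2647574943631}{380} \approx 6.9673 \cdot 10^{9}$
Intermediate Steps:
$U{\left(W,H \right)} = H + H W^{2}$ ($U{\left(W,H \right)} = W^{2} H + H = H W^{2} + H = H + H W^{2}$)
$T{\left(N \right)} = 10 + \frac{1}{2 N} + 10 N^{2}$ ($T{\left(N \right)} = \frac{1}{N + N} - - 10 \left(1 + N^{2}\right) = \frac{1}{2 N} - \left(-10 - 10 N^{2}\right) = \frac{1}{2 N} + \left(10 + 10 N^{2}\right) = 10 + \frac{1}{2 N} + 10 N^{2}$)
$L{\left(S,M \right)} = 196$ ($L{\left(S,M \right)} = 14^{2} = 196$)
$\left(11276 + 8013\right) \left(L{\left(-150,-23 \right)} + T{\left(-190 \right)}\right) = \left(11276 + 8013\right) \left(196 + \left(10 + \frac{1}{2 \left(-190\right)} + 10 \left(-190\right)^{2}\right)\right) = 19289 \left(196 + \left(10 + \frac{1}{2} \left(- \frac{1}{190}\right) + 10 \cdot 36100\right)\right) = 19289 \left(196 + \left(10 - \frac{1}{380} + 361000\right)\right) = 19289 \left(196 + \frac{137183799}{380}\right) = 19289 \cdot \frac{137258279}{380} = \frac{2647574943631}{380}$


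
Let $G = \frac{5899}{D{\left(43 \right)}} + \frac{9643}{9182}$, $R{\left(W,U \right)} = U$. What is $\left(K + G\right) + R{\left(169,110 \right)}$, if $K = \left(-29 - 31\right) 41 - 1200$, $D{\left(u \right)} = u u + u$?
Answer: $- \frac{30799706013}{8686172} \approx -3545.8$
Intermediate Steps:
$D{\left(u \right)} = u + u^{2}$ ($D{\left(u \right)} = u^{2} + u = u + u^{2}$)
$G = \frac{36204587}{8686172}$ ($G = \frac{5899}{43 \left(1 + 43\right)} + \frac{9643}{9182} = \frac{5899}{43 \cdot 44} + 9643 \cdot \frac{1}{9182} = \frac{5899}{1892} + \frac{9643}{9182} = \frac{36204587}{8686172} \approx 4.1681$)
$K = -3660$ ($K = \left(-60\right) 41 - 1200 = -2460 - 1200 = -3660$)
$\left(K + G\right) + R{\left(169,110 \right)} = \left(-3660 + \frac{36204587}{8686172}\right) + 110 = - \frac{31755184933}{8686172} + 110 = - \frac{30799706013}{8686172}$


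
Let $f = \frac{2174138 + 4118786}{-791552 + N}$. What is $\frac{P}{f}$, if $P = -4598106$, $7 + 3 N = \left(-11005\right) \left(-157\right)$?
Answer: $\frac{247867801089}{1573231} \approx 1.5755 \cdot 10^{5}$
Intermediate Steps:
$N = 575926$ ($N = - \frac{7}{3} + \frac{\left(-11005\right) \left(-157\right)}{3} = - \frac{7}{3} + \frac{1}{3} \cdot 1727785 = - \frac{7}{3} + \frac{1727785}{3} = 575926$)
$f = - \frac{3146462}{107813}$ ($f = \frac{2174138 + 4118786}{-791552 + 575926} = \frac{6292924}{-215626} = 6292924 \left(- \frac{1}{215626}\right) = - \frac{3146462}{107813} \approx -29.184$)
$\frac{P}{f} = - \frac{4598106}{- \frac{3146462}{107813}} = \left(-4598106\right) \left(- \frac{107813}{3146462}\right) = \frac{247867801089}{1573231}$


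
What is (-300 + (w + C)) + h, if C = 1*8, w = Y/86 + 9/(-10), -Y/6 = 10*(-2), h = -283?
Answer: -247037/430 ≈ -574.50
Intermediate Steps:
Y = 120 (Y = -60*(-2) = -6*(-20) = 120)
w = 213/430 (w = 120/86 + 9/(-10) = 120*(1/86) + 9*(-⅒) = 60/43 - 9/10 = 213/430 ≈ 0.49535)
C = 8
(-300 + (w + C)) + h = (-300 + (213/430 + 8)) - 283 = (-300 + 3653/430) - 283 = -125347/430 - 283 = -247037/430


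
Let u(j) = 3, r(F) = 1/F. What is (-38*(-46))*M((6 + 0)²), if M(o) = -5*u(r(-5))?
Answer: -26220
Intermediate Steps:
M(o) = -15 (M(o) = -5*3 = -15)
(-38*(-46))*M((6 + 0)²) = -38*(-46)*(-15) = 1748*(-15) = -26220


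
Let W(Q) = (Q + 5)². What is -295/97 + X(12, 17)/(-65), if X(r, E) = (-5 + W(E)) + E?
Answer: -67287/6305 ≈ -10.672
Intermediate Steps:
W(Q) = (5 + Q)²
X(r, E) = -5 + E + (5 + E)² (X(r, E) = (-5 + (5 + E)²) + E = -5 + E + (5 + E)²)
-295/97 + X(12, 17)/(-65) = -295/97 + (-5 + 17 + (5 + 17)²)/(-65) = -295*1/97 + (-5 + 17 + 22²)*(-1/65) = -295/97 + (-5 + 17 + 484)*(-1/65) = -295/97 + 496*(-1/65) = -295/97 - 496/65 = -67287/6305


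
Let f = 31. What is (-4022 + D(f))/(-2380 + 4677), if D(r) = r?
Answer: -3991/2297 ≈ -1.7375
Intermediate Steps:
(-4022 + D(f))/(-2380 + 4677) = (-4022 + 31)/(-2380 + 4677) = -3991/2297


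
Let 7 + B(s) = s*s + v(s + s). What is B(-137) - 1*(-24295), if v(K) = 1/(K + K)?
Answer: 23595235/548 ≈ 43057.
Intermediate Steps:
v(K) = 1/(2*K)
B(s) = -7 + s² + 1/(4*s) (B(s) = -7 + (s*s + 1/(2*(s + s))) = -7 + (s² + 1/(2*((2*s)))) = -7 + (s² + (1/(2*s))/2) = -7 + (s² + 1/(4*s)) = -7 + s² + 1/(4*s))
B(-137) - 1*(-24295) = (-7 + (-137)² + (¼)/(-137)) - 1*(-24295) = (-7 + 18769 + (¼)*(-1/137)) + 24295 = (-7 + 18769 - 1/548) + 24295 = 10281575/548 + 24295 = 23595235/548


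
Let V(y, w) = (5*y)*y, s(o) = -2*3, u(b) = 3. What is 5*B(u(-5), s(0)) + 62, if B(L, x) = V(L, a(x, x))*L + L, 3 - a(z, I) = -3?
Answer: 752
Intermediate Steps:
s(o) = -6
a(z, I) = 6 (a(z, I) = 3 - 1*(-3) = 3 + 3 = 6)
V(y, w) = 5*y²
B(L, x) = L + 5*L³ (B(L, x) = (5*L²)*L + L = 5*L³ + L = L + 5*L³)
5*B(u(-5), s(0)) + 62 = 5*(3 + 5*3³) + 62 = 5*(3 + 5*27) + 62 = 5*(3 + 135) + 62 = 5*138 + 62 = 690 + 62 = 752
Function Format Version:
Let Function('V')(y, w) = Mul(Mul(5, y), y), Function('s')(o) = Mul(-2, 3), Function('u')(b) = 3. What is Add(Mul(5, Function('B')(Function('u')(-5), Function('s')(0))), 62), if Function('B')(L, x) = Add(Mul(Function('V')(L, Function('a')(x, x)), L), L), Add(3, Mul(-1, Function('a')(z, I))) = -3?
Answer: 752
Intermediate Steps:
Function('s')(o) = -6
Function('a')(z, I) = 6 (Function('a')(z, I) = Add(3, Mul(-1, -3)) = Add(3, 3) = 6)
Function('V')(y, w) = Mul(5, Pow(y, 2))
Function('B')(L, x) = Add(L, Mul(5, Pow(L, 3))) (Function('B')(L, x) = Add(Mul(Mul(5, Pow(L, 2)), L), L) = Add(Mul(5, Pow(L, 3)), L) = Add(L, Mul(5, Pow(L, 3))))
Add(Mul(5, Function('B')(Function('u')(-5), Function('s')(0))), 62) = Add(Mul(5, Add(3, Mul(5, Pow(3, 3)))), 62) = Add(Mul(5, Add(3, Mul(5, 27))), 62) = Add(Mul(5, Add(3, 135)), 62) = Add(Mul(5, 138), 62) = Add(690, 62) = 752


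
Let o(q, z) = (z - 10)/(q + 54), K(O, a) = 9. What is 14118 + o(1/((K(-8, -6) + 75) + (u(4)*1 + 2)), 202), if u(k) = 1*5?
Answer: 69407442/4915 ≈ 14122.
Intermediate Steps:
u(k) = 5
o(q, z) = (-10 + z)/(54 + q)
14118 + o(1/((K(-8, -6) + 75) + (u(4)*1 + 2)), 202) = 14118 + (-10 + 202)/(54 + 1/((9 + 75) + (5*1 + 2))) = 14118 + 192/(54 + 1/(84 + (5 + 2))) = 14118 + 192/(54 + 1/(84 + 7)) = 14118 + 192/(54 + 1/91) = 14118 + 192/(4915/91) = 14118 + (91/4915)*192 = 14118 + 17472/4915 = 69407442/4915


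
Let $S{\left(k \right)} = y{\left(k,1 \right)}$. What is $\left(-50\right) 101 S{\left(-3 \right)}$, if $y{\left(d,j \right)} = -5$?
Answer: $25250$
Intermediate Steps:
$S{\left(k \right)} = -5$
$\left(-50\right) 101 S{\left(-3 \right)} = \left(-50\right) 101 \left(-5\right) = \left(-5050\right) \left(-5\right) = 25250$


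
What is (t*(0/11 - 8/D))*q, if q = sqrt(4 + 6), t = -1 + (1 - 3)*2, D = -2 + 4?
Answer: 20*sqrt(10) ≈ 63.246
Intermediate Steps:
D = 2
t = -5 (t = -1 - 2*2 = -1 - 4 = -5)
q = sqrt(10) ≈ 3.1623
(t*(0/11 - 8/D))*q = (-5*(0/11 - 8/2))*sqrt(10) = (-5*(0*(1/11) - 8*1/2))*sqrt(10) = (-5*(0 - 4))*sqrt(10) = (-5*(-4))*sqrt(10) = 20*sqrt(10)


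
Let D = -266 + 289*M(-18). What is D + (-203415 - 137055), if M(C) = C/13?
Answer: -4434770/13 ≈ -3.4114e+5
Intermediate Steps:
M(C) = C/13 (M(C) = C*(1/13) = C/13)
D = -8660/13 (D = -266 + 289*((1/13)*(-18)) = -266 + 289*(-18/13) = -266 - 5202/13 = -8660/13 ≈ -666.15)
D + (-203415 - 137055) = -8660/13 + (-203415 - 137055) = -8660/13 - 340470 = -4434770/13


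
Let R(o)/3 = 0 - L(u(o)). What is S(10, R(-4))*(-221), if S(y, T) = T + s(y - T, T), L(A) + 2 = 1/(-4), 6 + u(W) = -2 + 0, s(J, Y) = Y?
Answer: -5967/2 ≈ -2983.5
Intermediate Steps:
u(W) = -8 (u(W) = -6 + (-2 + 0) = -6 - 2 = -8)
L(A) = -9/4 (L(A) = -2 + 1/(-4) = -2 - 1/4 = -9/4)
R(o) = 27/4 (R(o) = 3*(0 - 1*(-9/4)) = 3*(0 + 9/4) = 3*(9/4) = 27/4)
S(y, T) = 2*T (S(y, T) = T + T = 2*T)
S(10, R(-4))*(-221) = (2*(27/4))*(-221) = (27/2)*(-221) = -5967/2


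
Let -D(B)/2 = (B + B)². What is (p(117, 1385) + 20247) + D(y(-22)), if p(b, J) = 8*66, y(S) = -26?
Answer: 15367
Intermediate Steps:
D(B) = -8*B² (D(B) = -2*(B + B)² = -2*4*B² = -8*B²)
p(b, J) = 528
(p(117, 1385) + 20247) + D(y(-22)) = (528 + 20247) - 8*(-26)² = 20775 - 8*676 = 20775 - 5408 = 15367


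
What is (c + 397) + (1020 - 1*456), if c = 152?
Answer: 1113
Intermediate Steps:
(c + 397) + (1020 - 1*456) = (152 + 397) + (1020 - 1*456) = 549 + (1020 - 456) = 549 + 564 = 1113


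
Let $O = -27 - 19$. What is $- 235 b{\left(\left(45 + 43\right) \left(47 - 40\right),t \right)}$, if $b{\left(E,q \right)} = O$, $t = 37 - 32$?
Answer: $10810$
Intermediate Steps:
$t = 5$
$O = -46$ ($O = -27 - 19 = -46$)
$b{\left(E,q \right)} = -46$
$- 235 b{\left(\left(45 + 43\right) \left(47 - 40\right),t \right)} = \left(-235\right) \left(-46\right) = 10810$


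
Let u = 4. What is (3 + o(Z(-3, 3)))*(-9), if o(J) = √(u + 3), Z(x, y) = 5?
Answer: -27 - 9*√7 ≈ -50.812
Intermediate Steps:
o(J) = √7 (o(J) = √(4 + 3) = √7)
(3 + o(Z(-3, 3)))*(-9) = (3 + √7)*(-9) = -27 - 9*√7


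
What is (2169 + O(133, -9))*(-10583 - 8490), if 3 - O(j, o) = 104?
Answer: -39442964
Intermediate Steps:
O(j, o) = -101 (O(j, o) = 3 - 1*104 = 3 - 104 = -101)
(2169 + O(133, -9))*(-10583 - 8490) = (2169 - 101)*(-10583 - 8490) = 2068*(-19073) = -39442964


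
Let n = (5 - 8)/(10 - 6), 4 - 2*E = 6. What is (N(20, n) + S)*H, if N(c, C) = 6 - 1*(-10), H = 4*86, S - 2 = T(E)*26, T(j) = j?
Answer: -2752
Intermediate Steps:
E = -1 (E = 2 - 1/2*6 = 2 - 3 = -1)
n = -3/4 ≈ -0.75000
S = -24 (S = 2 - 1*26 = 2 - 26 = -24)
H = 344
N(c, C) = 16 (N(c, C) = 6 + 10 = 16)
(N(20, n) + S)*H = (16 - 24)*344 = -8*344 = -2752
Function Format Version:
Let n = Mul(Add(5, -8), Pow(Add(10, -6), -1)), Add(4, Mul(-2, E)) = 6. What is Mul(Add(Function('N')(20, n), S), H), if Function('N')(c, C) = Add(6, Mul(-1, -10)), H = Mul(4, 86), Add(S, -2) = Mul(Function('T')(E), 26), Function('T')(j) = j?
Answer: -2752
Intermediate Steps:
E = -1 (E = Add(2, Mul(Rational(-1, 2), 6)) = Add(2, -3) = -1)
n = Rational(-3, 4) (n = Mul(-3, Pow(4, -1)) = Mul(-3, Rational(1, 4)) = Rational(-3, 4) ≈ -0.75000)
S = -24 (S = Add(2, Mul(-1, 26)) = Add(2, -26) = -24)
H = 344
Function('N')(c, C) = 16 (Function('N')(c, C) = Add(6, 10) = 16)
Mul(Add(Function('N')(20, n), S), H) = Mul(Add(16, -24), 344) = Mul(-8, 344) = -2752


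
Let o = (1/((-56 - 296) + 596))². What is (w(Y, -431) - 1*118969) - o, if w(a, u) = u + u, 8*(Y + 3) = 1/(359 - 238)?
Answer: -7134258417/59536 ≈ -1.1983e+5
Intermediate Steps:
Y = -2903/968 (Y = -3 + 1/(8*(359 - 238)) = -3 + (⅛)/121 = -3 + (⅛)*(1/121) = -3 + 1/968 = -2903/968 ≈ -2.9990)
w(a, u) = 2*u
o = 1/59536 (o = (1/(-352 + 596))² = (1/244)² = 1/59536 ≈ 1.6797e-5)
(w(Y, -431) - 1*118969) - o = (2*(-431) - 1*118969) - 1*1/59536 = (-862 - 118969) - 1/59536 = -119831 - 1/59536 = -7134258417/59536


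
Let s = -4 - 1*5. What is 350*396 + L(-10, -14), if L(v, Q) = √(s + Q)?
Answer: 138600 + I*√23 ≈ 1.386e+5 + 4.7958*I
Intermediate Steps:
s = -9 (s = -4 - 5 = -9)
L(v, Q) = √(-9 + Q)
350*396 + L(-10, -14) = 350*396 + √(-9 - 14) = 138600 + √(-23) = 138600 + I*√23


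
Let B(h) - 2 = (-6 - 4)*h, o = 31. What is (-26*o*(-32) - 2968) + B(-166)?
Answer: 24486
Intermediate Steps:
B(h) = 2 - 10*h (B(h) = 2 + (-6 - 4)*h = 2 - 10*h)
(-26*o*(-32) - 2968) + B(-166) = (-26*31*(-32) - 2968) + (2 - 10*(-166)) = (-806*(-32) - 2968) + (2 + 1660) = (25792 - 2968) + 1662 = 22824 + 1662 = 24486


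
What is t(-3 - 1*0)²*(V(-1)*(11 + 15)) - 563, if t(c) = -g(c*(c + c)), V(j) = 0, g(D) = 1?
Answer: -563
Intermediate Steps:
t(c) = -1 (t(c) = -1*1 = -1)
t(-3 - 1*0)²*(V(-1)*(11 + 15)) - 563 = (-1)²*(0*(11 + 15)) - 563 = 1*(0*26) - 563 = 1*0 - 563 = 0 - 563 = -563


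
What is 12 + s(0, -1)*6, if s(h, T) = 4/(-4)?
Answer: 6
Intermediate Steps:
s(h, T) = -1 (s(h, T) = 4*(-1/4) = -1)
12 + s(0, -1)*6 = 12 - 1*6 = 12 - 6 = 6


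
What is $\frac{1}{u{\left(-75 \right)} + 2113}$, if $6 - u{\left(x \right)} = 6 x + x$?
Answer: $\frac{1}{2644} \approx 0.00037821$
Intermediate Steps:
$u{\left(x \right)} = 6 - 7 x$ ($u{\left(x \right)} = 6 - \left(6 x + x\right) = 6 - 7 x$)
$\frac{1}{u{\left(-75 \right)} + 2113} = \frac{1}{\left(6 - -525\right) + 2113} = \frac{1}{\left(6 + 525\right) + 2113} = \frac{1}{531 + 2113} = \frac{1}{2644}$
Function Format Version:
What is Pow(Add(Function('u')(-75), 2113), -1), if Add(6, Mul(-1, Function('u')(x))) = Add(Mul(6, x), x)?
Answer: Rational(1, 2644) ≈ 0.00037821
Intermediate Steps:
Function('u')(x) = Add(6, Mul(-7, x)) (Function('u')(x) = Add(6, Mul(-1, Add(Mul(6, x), x))) = Add(6, Mul(-1, Mul(7, x))) = Add(6, Mul(-7, x)))
Pow(Add(Function('u')(-75), 2113), -1) = Pow(Add(Add(6, Mul(-7, -75)), 2113), -1) = Pow(Add(Add(6, 525), 2113), -1) = Pow(Add(531, 2113), -1) = Pow(2644, -1) = Rational(1, 2644)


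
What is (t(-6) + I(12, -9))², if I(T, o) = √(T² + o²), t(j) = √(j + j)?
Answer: 213 + 60*I*√3 ≈ 213.0 + 103.92*I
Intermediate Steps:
t(j) = √2*√j (t(j) = √(2*j) = √2*√j)
(t(-6) + I(12, -9))² = (√2*√(-6) + √(12² + (-9)²))² = (√2*(I*√6) + √(144 + 81))² = (2*I*√3 + √225)² = (2*I*√3 + 15)² = (15 + 2*I*√3)²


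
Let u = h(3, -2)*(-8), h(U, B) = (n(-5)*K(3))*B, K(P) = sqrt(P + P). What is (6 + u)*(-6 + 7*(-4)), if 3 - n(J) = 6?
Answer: -204 + 1632*sqrt(6) ≈ 3793.6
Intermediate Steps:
n(J) = -3 (n(J) = 3 - 1*6 = 3 - 6 = -3)
K(P) = sqrt(2)*sqrt(P) (K(P) = sqrt(2*P) = sqrt(2)*sqrt(P))
h(U, B) = -3*B*sqrt(6) (h(U, B) = (-3*sqrt(2)*sqrt(3))*B = (-3*sqrt(6))*B = -3*B*sqrt(6))
u = -48*sqrt(6) (u = -3*(-2)*sqrt(6)*(-8) = (6*sqrt(6))*(-8) = -48*sqrt(6) ≈ -117.58)
(6 + u)*(-6 + 7*(-4)) = (6 - 48*sqrt(6))*(-6 + 7*(-4)) = (6 - 48*sqrt(6))*(-6 - 28) = (6 - 48*sqrt(6))*(-34) = -204 + 1632*sqrt(6)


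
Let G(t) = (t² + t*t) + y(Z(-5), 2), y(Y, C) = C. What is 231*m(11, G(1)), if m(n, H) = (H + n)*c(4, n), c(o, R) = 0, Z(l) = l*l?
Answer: 0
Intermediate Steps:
Z(l) = l²
G(t) = 2 + 2*t² (G(t) = (t² + t*t) + 2 = (t² + t²) + 2 = 2*t² + 2 = 2 + 2*t²)
m(n, H) = 0 (m(n, H) = (H + n)*0 = 0)
231*m(11, G(1)) = 231*0 = 0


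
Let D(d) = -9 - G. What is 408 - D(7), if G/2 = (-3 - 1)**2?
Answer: 449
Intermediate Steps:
G = 32 (G = 2*(-3 - 1)**2 = 2*(-4)**2 = 2*16 = 32)
D(d) = -41 (D(d) = -9 - 1*32 = -9 - 32 = -41)
408 - D(7) = 408 - 1*(-41) = 408 + 41 = 449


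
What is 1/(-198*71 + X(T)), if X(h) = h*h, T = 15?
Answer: -1/13833 ≈ -7.2291e-5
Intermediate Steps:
X(h) = h²
1/(-198*71 + X(T)) = 1/(-198*71 + 15²) = 1/(-14058 + 225) = 1/(-13833) = -1/13833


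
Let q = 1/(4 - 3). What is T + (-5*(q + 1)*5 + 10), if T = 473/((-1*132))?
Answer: -523/12 ≈ -43.583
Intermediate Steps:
q = 1 (q = 1/1 = 1)
T = -43/12 (T = 473/(-132) = 473*(-1/132) = -43/12 ≈ -3.5833)
T + (-5*(q + 1)*5 + 10) = -43/12 + (-5*(1 + 1)*5 + 10) = -43/12 + (-5*2*5 + 10) = -43/12 + (-10*5 + 10) = -43/12 + (-50 + 10) = -43/12 - 40 = -523/12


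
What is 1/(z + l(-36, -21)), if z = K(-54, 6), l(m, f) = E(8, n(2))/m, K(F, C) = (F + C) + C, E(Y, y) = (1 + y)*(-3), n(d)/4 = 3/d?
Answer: -12/497 ≈ -0.024145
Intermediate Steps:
n(d) = 12/d (n(d) = 4*(3/d) = 12/d)
E(Y, y) = -3 - 3*y
K(F, C) = F + 2*C (K(F, C) = (C + F) + C = F + 2*C)
l(m, f) = -21/m (l(m, f) = (-3 - 36/2)/m = (-3 - 3*6)/m = (-3 - 18)/m = -21/m)
z = -42 (z = -54 + 2*6 = -54 + 12 = -42)
1/(z + l(-36, -21)) = 1/(-42 - 21/(-36)) = 1/(-42 - 21*(-1/36)) = 1/(-42 + 7/12) = 1/(-497/12) = -12/497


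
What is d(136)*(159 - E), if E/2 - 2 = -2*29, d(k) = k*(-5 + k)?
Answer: 4828136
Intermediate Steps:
E = -112 (E = 4 + 2*(-2*29) = 4 + 2*(-58) = 4 - 116 = -112)
d(136)*(159 - E) = (136*(-5 + 136))*(159 - 1*(-112)) = (136*131)*(159 + 112) = 17816*271 = 4828136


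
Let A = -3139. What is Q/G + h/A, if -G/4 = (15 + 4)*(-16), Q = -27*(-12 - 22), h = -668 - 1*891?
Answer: 2388673/1908512 ≈ 1.2516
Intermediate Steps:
h = -1559 (h = -668 - 891 = -1559)
Q = 918 (Q = -27*(-34) = 918)
G = 1216 (G = -4*(15 + 4)*(-16) = -76*(-16) = -4*(-304) = 1216)
Q/G + h/A = 918/1216 - 1559/(-3139) = 918*(1/1216) - 1559*(-1/3139) = 459/608 + 1559/3139 = 2388673/1908512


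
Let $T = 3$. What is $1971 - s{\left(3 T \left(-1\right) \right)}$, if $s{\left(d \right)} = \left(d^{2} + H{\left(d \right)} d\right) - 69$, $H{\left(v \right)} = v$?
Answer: $1878$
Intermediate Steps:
$s{\left(d \right)} = -69 + 2 d^{2}$ ($s{\left(d \right)} = \left(d^{2} + d d\right) - 69 = \left(d^{2} + d^{2}\right) - 69 = 2 d^{2} - 69 = -69 + 2 d^{2}$)
$1971 - s{\left(3 T \left(-1\right) \right)} = 1971 - \left(-69 + 2 \left(3 \cdot 3 \left(-1\right)\right)^{2}\right) = 1971 - \left(-69 + 2 \left(9 \left(-1\right)\right)^{2}\right) = 1971 - \left(-69 + 2 \left(-9\right)^{2}\right) = 1971 - \left(-69 + 2 \cdot 81\right) = 1971 - \left(-69 + 162\right) = 1971 - 93 = 1878$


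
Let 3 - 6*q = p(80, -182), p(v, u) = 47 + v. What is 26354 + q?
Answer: 79000/3 ≈ 26333.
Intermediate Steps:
q = -62/3 (q = ½ - (47 + 80)/6 = ½ - ⅙*127 = ½ - 127/6 = -62/3 ≈ -20.667)
26354 + q = 26354 - 62/3 = 79000/3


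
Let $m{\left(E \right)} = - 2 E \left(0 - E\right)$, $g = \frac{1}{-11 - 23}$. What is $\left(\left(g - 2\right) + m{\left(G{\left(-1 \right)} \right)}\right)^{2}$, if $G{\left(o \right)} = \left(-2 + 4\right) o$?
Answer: $\frac{41209}{1156} \approx 35.648$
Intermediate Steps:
$g = - \frac{1}{34}$ ($g = \frac{1}{-34} = - \frac{1}{34} \approx -0.029412$)
$G{\left(o \right)} = 2 o$
$m{\left(E \right)} = 2 E^{2}$ ($m{\left(E \right)} = - 2 E \left(- E\right) = 2 E^{2}$)
$\left(\left(g - 2\right) + m{\left(G{\left(-1 \right)} \right)}\right)^{2} = \left(\left(- \frac{1}{34} - 2\right) + 2 \left(2 \left(-1\right)\right)^{2}\right)^{2} = \left(\left(- \frac{1}{34} - 2\right) + 2 \left(-2\right)^{2}\right)^{2} = \left(- \frac{69}{34} + 2 \cdot 4\right)^{2} = \left(- \frac{69}{34} + 8\right)^{2} = \left(\frac{203}{34}\right)^{2} = \frac{41209}{1156}$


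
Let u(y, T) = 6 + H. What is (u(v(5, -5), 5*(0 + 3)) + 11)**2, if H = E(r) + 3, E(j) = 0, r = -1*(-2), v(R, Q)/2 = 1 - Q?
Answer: 400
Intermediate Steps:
v(R, Q) = 2 - 2*Q (v(R, Q) = 2*(1 - Q) = 2 - 2*Q)
r = 2
H = 3 (H = 0 + 3 = 3)
u(y, T) = 9 (u(y, T) = 6 + 3 = 9)
(u(v(5, -5), 5*(0 + 3)) + 11)**2 = (9 + 11)**2 = 20**2 = 400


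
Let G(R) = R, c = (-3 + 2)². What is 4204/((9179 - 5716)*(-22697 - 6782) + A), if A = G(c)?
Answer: -1051/25521444 ≈ -4.1181e-5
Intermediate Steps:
c = 1 (c = (-1)² = 1)
A = 1
4204/((9179 - 5716)*(-22697 - 6782) + A) = 4204/((9179 - 5716)*(-22697 - 6782) + 1) = 4204/(3463*(-29479) + 1) = 4204/(-102085777 + 1) = 4204/(-102085776) = 4204*(-1/102085776) = -1051/25521444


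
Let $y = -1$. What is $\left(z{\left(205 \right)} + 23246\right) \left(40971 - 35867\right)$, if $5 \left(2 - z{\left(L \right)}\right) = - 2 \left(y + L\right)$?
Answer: $\frac{595371392}{5} \approx 1.1907 \cdot 10^{8}$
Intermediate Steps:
$z{\left(L \right)} = \frac{8}{5} + \frac{2 L}{5}$ ($z{\left(L \right)} = 2 - \frac{\left(-2\right) \left(-1 + L\right)}{5} = 2 - \frac{2 - 2 L}{5} = 2 + \left(- \frac{2}{5} + \frac{2 L}{5}\right) = \frac{8}{5} + \frac{2 L}{5}$)
$\left(z{\left(205 \right)} + 23246\right) \left(40971 - 35867\right) = \left(\left(\frac{8}{5} + \frac{2}{5} \cdot 205\right) + 23246\right) \left(40971 - 35867\right) = \left(\left(\frac{8}{5} + 82\right) + 23246\right) 5104 = \left(\frac{418}{5} + 23246\right) 5104 = \frac{116648}{5} \cdot 5104 = \frac{595371392}{5}$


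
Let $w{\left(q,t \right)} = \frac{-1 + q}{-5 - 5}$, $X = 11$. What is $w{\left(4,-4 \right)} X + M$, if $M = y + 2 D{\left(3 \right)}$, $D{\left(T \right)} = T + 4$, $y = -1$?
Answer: $\frac{97}{10} \approx 9.7$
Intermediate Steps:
$D{\left(T \right)} = 4 + T$
$w{\left(q,t \right)} = \frac{1}{10} - \frac{q}{10}$ ($w{\left(q,t \right)} = \frac{-1 + q}{-10} = \left(-1 + q\right) \left(- \frac{1}{10}\right) = \frac{1}{10} - \frac{q}{10}$)
$M = 13$ ($M = -1 + 2 \left(4 + 3\right) = -1 + 2 \cdot 7 = -1 + 14 = 13$)
$w{\left(4,-4 \right)} X + M = \left(\frac{1}{10} - \frac{2}{5}\right) 11 + 13 = \left(- \frac{3}{10}\right) 11 + 13 = - \frac{33}{10} + 13 = \frac{97}{10}$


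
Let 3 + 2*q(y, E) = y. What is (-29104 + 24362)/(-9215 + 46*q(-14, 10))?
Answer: 2371/4803 ≈ 0.49365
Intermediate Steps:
q(y, E) = -3/2 + y/2
(-29104 + 24362)/(-9215 + 46*q(-14, 10)) = (-29104 + 24362)/(-9215 + 46*(-3/2 + (½)*(-14))) = -4742/(-9215 + 46*(-3/2 - 7)) = -4742/(-9215 + 46*(-17/2)) = -4742/(-9215 - 391) = -4742/(-9606) = -4742*(-1/9606) = 2371/4803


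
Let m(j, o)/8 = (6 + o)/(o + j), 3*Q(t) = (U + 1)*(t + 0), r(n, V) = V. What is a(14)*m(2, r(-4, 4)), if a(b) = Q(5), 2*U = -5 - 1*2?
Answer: -500/9 ≈ -55.556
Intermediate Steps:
U = -7/2 (U = (-5 - 1*2)/2 = (-5 - 2)/2 = (½)*(-7) = -7/2 ≈ -3.5000)
Q(t) = -5*t/6 (Q(t) = ((-7/2 + 1)*(t + 0))/3 = (-5*t/2)/3 = -5*t/6)
m(j, o) = 8*(6 + o)/(j + o) (m(j, o) = 8*((6 + o)/(o + j)) = 8*((6 + o)/(j + o)) = 8*(6 + o)/(j + o))
a(b) = -25/6 (a(b) = -⅚*5 = -25/6)
a(14)*m(2, r(-4, 4)) = -100*(6 + 4)/(3*(2 + 4)) = -100*10/(3*6) = -25/6*40/3 = -500/9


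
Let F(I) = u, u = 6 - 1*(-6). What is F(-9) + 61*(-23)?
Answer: -1391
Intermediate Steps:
u = 12 (u = 6 + 6 = 12)
F(I) = 12
F(-9) + 61*(-23) = 12 + 61*(-23) = 12 - 1403 = -1391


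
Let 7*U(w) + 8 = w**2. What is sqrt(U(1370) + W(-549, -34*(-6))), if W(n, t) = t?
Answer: 4*sqrt(821765)/7 ≈ 518.01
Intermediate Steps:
U(w) = -8/7 + w**2/7
sqrt(U(1370) + W(-549, -34*(-6))) = sqrt((-8/7 + (1/7)*1370**2) - 34*(-6)) = sqrt((-8/7 + (1/7)*1876900) + 204) = sqrt((-8/7 + 1876900/7) + 204) = sqrt(1876892/7 + 204) = sqrt(1878320/7) = 4*sqrt(821765)/7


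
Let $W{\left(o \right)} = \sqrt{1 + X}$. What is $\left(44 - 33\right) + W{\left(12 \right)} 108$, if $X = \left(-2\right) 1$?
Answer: $11 + 108 i \approx 11.0 + 108.0 i$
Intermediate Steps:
$X = -2$
$W{\left(o \right)} = i$ ($W{\left(o \right)} = \sqrt{1 - 2} = \sqrt{-1} = i$)
$\left(44 - 33\right) + W{\left(12 \right)} 108 = \left(44 - 33\right) + i 108 = 11 + 108 i$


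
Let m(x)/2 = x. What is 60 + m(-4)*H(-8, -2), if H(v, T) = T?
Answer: 76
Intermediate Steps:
m(x) = 2*x
60 + m(-4)*H(-8, -2) = 60 + (2*(-4))*(-2) = 60 - 8*(-2) = 60 + 16 = 76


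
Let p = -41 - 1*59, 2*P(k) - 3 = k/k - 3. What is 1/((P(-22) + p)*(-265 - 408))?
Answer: 2/133927 ≈ 1.4934e-5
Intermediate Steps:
P(k) = ½ (P(k) = 3/2 + (k/k - 3)/2 = 3/2 + (1 - 3)/2 = 3/2 + (½)*(-2) = 3/2 - 1 = ½)
p = -100 (p = -41 - 59 = -100)
1/((P(-22) + p)*(-265 - 408)) = 1/((½ - 100)*(-265 - 408)) = 1/(-199/2*(-673)) = 1/(133927/2) = 2/133927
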